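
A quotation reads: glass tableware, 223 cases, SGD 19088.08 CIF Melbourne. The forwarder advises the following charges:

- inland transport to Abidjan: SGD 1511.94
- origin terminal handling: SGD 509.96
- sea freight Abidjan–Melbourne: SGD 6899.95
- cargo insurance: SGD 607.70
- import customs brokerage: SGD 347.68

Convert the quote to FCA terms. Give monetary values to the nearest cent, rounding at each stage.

FCA price: SGD 11070.47

Not relevant to the conversion: inland to port — on the seller under both CIF and FCA; already in the CIF price and stays in the FCA price. brokerage — on the buyer under both terms; not part of either seller's price.
From CIF to FCA, the seller no longer bears: origin terminal, freight, insurance.
FCA price = 19088.08 − 509.96 − 6899.95 − 607.70 = 11070.47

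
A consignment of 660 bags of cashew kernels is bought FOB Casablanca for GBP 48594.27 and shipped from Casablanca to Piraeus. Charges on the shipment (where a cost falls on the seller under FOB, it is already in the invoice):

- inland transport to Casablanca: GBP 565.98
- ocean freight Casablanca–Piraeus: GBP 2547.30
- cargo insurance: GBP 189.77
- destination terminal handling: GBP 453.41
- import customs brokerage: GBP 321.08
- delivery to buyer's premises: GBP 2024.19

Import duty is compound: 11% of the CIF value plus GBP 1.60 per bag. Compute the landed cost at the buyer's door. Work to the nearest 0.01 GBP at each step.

FOB: the seller bears costs until goods are on board at the origin port; the buyer bears freight, insurance and all costs thereafter.
Already in the invoice (seller's account under FOB): inland to port — exclude.
CIF value = FOB price + freight + insurance = 48594.27 + 2547.30 + 189.77 = 51331.34
Ad valorem component: 51331.34 × 11% = 5646.45
Specific component: 660 × 1.60 = 1056.00
Import duty = 5646.45 + 1056.00 = 6702.45
Buyer bears: freight 2547.30 + insurance 189.77 + destination terminal 453.41 + brokerage 321.08 + delivery 2024.19 + duty 6702.45 = 12238.20
Landed cost = invoice 48594.27 + 12238.20 = 60832.47

Total landed cost: GBP 60832.47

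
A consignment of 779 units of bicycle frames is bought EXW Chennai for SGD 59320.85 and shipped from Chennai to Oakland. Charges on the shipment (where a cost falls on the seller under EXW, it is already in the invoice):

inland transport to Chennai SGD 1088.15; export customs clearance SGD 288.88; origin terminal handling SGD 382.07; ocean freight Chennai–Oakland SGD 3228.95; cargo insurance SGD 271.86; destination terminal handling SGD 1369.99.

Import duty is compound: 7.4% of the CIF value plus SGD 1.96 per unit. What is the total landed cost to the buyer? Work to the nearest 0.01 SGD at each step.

EXW: the seller makes goods available at their premises; the buyer bears all onward costs.
CIF value = EXW price + inland to port + export clearance + origin terminal + freight + insurance = 59320.85 + 1088.15 + 288.88 + 382.07 + 3228.95 + 271.86 = 64580.76
Ad valorem component: 64580.76 × 7.4% = 4778.98
Specific component: 779 × 1.96 = 1526.84
Import duty = 4778.98 + 1526.84 = 6305.82
Buyer bears: inland to port 1088.15 + export clearance 288.88 + origin terminal 382.07 + freight 3228.95 + insurance 271.86 + destination terminal 1369.99 + duty 6305.82 = 12935.72
Landed cost = invoice 59320.85 + 12935.72 = 72256.57

Total landed cost: SGD 72256.57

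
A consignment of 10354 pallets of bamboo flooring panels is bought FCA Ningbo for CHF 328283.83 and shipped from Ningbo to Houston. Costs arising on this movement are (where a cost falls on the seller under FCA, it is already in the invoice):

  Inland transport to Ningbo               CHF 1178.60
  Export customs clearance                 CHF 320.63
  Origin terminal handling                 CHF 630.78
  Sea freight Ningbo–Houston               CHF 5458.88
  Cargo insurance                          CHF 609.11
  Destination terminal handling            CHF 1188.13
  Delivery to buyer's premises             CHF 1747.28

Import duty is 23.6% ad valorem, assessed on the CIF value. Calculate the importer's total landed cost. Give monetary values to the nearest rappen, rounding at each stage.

FCA: the seller delivers export-cleared goods to the carrier; the buyer bears costs from that point.
Already in the invoice (seller's account under FCA): inland to port, export clearance — exclude.
CIF value = FCA price + origin terminal + freight + insurance = 328283.83 + 630.78 + 5458.88 + 609.11 = 334982.60
Import duty = 334982.60 × 23.6% = 79055.89
Buyer bears: origin terminal 630.78 + freight 5458.88 + insurance 609.11 + destination terminal 1188.13 + delivery 1747.28 + duty 79055.89 = 88690.07
Landed cost = invoice 328283.83 + 88690.07 = 416973.90

Total landed cost: CHF 416973.90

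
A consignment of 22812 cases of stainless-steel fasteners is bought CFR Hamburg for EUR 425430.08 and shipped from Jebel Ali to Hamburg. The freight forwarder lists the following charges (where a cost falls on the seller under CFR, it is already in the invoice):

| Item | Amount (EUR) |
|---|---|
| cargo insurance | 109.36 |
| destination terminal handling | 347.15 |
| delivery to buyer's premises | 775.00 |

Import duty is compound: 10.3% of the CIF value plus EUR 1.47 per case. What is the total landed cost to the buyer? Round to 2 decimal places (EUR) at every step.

CFR: the seller pays costs through ocean freight to the destination port, but not insurance.
CIF value = CFR price + insurance = 425430.08 + 109.36 = 425539.44
Ad valorem component: 425539.44 × 10.3% = 43830.56
Specific component: 22812 × 1.47 = 33533.64
Import duty = 43830.56 + 33533.64 = 77364.20
Buyer bears: insurance 109.36 + destination terminal 347.15 + delivery 775.00 + duty 77364.20 = 78595.71
Landed cost = invoice 425430.08 + 78595.71 = 504025.79

Total landed cost: EUR 504025.79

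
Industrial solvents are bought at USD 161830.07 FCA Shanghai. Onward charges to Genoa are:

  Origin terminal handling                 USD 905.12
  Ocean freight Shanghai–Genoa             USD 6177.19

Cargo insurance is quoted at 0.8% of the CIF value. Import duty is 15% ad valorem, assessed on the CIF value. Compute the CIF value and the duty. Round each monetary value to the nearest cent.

CIF value: USD 170274.58; import duty: USD 25541.19

Let C be the CIF value. C = FCA price + pre-shipment costs + freight + 0.8% × C
C − 0.8% × C = 161830.07 + 905.12 + 6177.19
0.992 × C = 168912.38
C = 168912.38 / 0.992 = 170274.58
Insurance premium = 0.8% × 170274.58 = 1362.20
Import duty = 170274.58 × 15% = 25541.19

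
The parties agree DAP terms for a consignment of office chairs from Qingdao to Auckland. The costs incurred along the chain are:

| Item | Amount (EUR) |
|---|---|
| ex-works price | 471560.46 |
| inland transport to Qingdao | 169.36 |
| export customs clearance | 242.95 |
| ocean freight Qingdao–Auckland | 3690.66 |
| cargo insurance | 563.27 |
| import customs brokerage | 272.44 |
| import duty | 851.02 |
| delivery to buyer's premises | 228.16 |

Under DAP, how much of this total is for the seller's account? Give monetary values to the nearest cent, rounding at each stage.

Seller's account: EUR 476454.86

DAP: the seller bears all costs to the named destination except import duty and clearance.
Seller's account: goods 471560.46 + inland to port 169.36 + export clearance 242.95 + freight 3690.66 + insurance 563.27 + delivery 228.16 = 476454.86
Buyer's account: brokerage 272.44 + duty 851.02 = 1123.46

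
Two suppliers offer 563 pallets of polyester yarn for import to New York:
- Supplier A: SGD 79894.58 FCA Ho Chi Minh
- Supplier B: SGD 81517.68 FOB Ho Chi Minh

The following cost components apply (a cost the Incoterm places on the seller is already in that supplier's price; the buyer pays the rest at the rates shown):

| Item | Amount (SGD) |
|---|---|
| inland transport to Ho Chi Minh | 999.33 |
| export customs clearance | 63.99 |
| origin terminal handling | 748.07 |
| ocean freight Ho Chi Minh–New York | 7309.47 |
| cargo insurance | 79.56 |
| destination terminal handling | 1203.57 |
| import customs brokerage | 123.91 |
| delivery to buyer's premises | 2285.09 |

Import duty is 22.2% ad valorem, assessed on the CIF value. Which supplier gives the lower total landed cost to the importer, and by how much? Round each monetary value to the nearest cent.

Supplier A (FCA):
CIF value = FCA price + origin terminal + freight + insurance = 79894.58 + 748.07 + 7309.47 + 79.56 = 88031.68
Import duty = 88031.68 × 22.2% = 19543.03
Buyer bears (A): 748.07 + 7309.47 + 79.56 + 1203.57 + 123.91 + 2285.09 = 11749.67
Landed cost (A) = invoice 79894.58 + 11749.67 + duty 19543.03 = 111187.28
Supplier B (FOB):
CIF value = FOB price + freight + insurance = 81517.68 + 7309.47 + 79.56 = 88906.71
Import duty = 88906.71 × 22.2% = 19737.29
Buyer bears (B): 7309.47 + 79.56 + 1203.57 + 123.91 + 2285.09 = 11001.60
Landed cost (B) = invoice 81517.68 + 11001.60 + duty 19737.29 = 112256.57
Difference = |111187.28 − 112256.57| = 1069.29

Supplier A is cheaper by SGD 1069.29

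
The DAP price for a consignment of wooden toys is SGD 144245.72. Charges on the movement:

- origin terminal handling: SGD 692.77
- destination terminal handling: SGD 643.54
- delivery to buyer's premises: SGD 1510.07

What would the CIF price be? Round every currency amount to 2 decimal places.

CIF price: SGD 142092.11

Not relevant to the conversion: origin terminal — on the seller under both DAP and CIF; already in the DAP price and stays in the CIF price.
From DAP to CIF, the seller no longer bears: destination terminal, delivery.
CIF price = 144245.72 − 643.54 − 1510.07 = 142092.11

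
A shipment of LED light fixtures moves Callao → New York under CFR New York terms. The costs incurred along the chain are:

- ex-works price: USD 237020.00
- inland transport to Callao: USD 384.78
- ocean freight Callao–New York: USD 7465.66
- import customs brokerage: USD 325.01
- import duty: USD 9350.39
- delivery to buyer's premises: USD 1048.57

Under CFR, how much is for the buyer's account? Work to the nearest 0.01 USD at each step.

CFR: the seller pays costs through ocean freight to the destination port, but not insurance.
Seller's account: goods 237020.00 + inland to port 384.78 + freight 7465.66 = 244870.44
Buyer's account: brokerage 325.01 + duty 9350.39 + delivery 1048.57 = 10723.97

Buyer's account: USD 10723.97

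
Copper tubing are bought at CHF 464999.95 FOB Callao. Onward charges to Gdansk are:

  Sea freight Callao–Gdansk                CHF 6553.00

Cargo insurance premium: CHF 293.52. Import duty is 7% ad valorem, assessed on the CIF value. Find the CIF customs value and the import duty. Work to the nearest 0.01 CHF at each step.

CIF = FOB price + freight + insurance
CIF = 464999.95 + 6553.00 + 293.52 = 471846.47
Import duty = 471846.47 × 7% = 33029.25

CIF value: CHF 471846.47; import duty: CHF 33029.25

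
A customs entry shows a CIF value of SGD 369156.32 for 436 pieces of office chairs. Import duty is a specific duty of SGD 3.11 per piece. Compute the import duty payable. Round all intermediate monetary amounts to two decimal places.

Import duty: SGD 1355.96

Import duty = 436 × 3.11 = 1355.96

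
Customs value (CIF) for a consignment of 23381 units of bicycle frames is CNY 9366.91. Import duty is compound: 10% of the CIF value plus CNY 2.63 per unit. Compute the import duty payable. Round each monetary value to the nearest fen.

Ad valorem component: 9366.91 × 10% = 936.69
Specific component: 23381 × 2.63 = 61492.03
Import duty = 936.69 + 61492.03 = 62428.72

Import duty: CNY 62428.72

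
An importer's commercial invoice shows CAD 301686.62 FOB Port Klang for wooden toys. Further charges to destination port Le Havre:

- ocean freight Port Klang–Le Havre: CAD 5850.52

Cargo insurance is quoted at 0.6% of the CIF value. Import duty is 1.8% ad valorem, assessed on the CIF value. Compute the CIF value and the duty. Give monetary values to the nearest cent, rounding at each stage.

Let C be the CIF value. C = FOB price + freight + 0.6% × C
C − 0.6% × C = 301686.62 + 5850.52
0.994 × C = 307537.14
C = 307537.14 / 0.994 = 309393.50
Insurance premium = 0.6% × 309393.50 = 1856.36
Import duty = 309393.50 × 1.8% = 5569.08

CIF value: CAD 309393.50; import duty: CAD 5569.08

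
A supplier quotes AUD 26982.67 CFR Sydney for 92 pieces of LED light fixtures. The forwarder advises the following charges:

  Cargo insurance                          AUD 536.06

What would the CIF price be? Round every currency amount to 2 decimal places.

CIF price: AUD 27518.73

From CFR to CIF, the seller additionally bears: insurance.
CIF price = 26982.67 + 536.06 = 27518.73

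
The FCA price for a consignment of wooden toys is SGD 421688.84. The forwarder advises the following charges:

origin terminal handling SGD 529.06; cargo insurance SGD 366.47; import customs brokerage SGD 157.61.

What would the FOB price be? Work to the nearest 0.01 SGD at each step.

Not relevant to the conversion: brokerage, insurance — on the buyer under both terms; not part of either seller's price.
From FCA to FOB, the seller additionally bears: origin terminal.
FOB price = 421688.84 + 529.06 = 422217.90

FOB price: SGD 422217.90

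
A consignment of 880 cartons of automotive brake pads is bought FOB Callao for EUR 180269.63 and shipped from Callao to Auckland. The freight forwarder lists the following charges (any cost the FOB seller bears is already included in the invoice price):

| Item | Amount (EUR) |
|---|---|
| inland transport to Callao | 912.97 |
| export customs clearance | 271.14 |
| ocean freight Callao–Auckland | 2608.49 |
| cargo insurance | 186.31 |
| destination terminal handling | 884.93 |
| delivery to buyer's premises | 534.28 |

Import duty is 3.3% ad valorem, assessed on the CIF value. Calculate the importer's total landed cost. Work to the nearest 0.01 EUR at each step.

Total landed cost: EUR 190524.77

FOB: the seller bears costs until goods are on board at the origin port; the buyer bears freight, insurance and all costs thereafter.
Already in the invoice (seller's account under FOB): inland to port, export clearance — exclude.
CIF value = FOB price + freight + insurance = 180269.63 + 2608.49 + 186.31 = 183064.43
Import duty = 183064.43 × 3.3% = 6041.13
Buyer bears: freight 2608.49 + insurance 186.31 + destination terminal 884.93 + delivery 534.28 + duty 6041.13 = 10255.14
Landed cost = invoice 180269.63 + 10255.14 = 190524.77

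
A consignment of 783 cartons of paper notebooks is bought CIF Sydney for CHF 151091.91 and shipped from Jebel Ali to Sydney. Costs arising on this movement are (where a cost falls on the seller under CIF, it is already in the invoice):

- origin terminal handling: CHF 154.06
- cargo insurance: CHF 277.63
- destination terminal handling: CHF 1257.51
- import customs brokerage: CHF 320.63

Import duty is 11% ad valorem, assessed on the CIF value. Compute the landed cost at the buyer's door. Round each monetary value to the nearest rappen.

CIF: the seller pays costs through ocean freight and marine insurance to the destination port.
Already in the invoice (seller's account under CIF): origin terminal, insurance — exclude.
The CIF price already equals the CIF value: 151091.91
Import duty = 151091.91 × 11% = 16620.11
Buyer bears: destination terminal 1257.51 + brokerage 320.63 + duty 16620.11 = 18198.25
Landed cost = invoice 151091.91 + 18198.25 = 169290.16

Total landed cost: CHF 169290.16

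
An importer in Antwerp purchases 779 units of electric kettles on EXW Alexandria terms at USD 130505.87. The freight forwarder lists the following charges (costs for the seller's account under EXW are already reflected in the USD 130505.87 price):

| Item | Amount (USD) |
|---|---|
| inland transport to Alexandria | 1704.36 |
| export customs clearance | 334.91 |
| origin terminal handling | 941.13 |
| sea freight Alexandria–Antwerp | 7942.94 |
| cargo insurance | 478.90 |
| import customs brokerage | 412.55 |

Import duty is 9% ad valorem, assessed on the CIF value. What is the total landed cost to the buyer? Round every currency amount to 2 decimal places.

EXW: the seller makes goods available at their premises; the buyer bears all onward costs.
CIF value = EXW price + inland to port + export clearance + origin terminal + freight + insurance = 130505.87 + 1704.36 + 334.91 + 941.13 + 7942.94 + 478.90 = 141908.11
Import duty = 141908.11 × 9% = 12771.73
Buyer bears: inland to port 1704.36 + export clearance 334.91 + origin terminal 941.13 + freight 7942.94 + insurance 478.90 + brokerage 412.55 + duty 12771.73 = 24586.52
Landed cost = invoice 130505.87 + 24586.52 = 155092.39

Total landed cost: USD 155092.39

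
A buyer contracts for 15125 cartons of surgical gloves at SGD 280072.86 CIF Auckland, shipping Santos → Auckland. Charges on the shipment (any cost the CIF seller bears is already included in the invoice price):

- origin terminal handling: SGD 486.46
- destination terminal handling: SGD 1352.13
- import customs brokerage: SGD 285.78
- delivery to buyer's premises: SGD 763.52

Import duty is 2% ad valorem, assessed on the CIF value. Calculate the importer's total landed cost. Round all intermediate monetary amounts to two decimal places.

Total landed cost: SGD 288075.75

CIF: the seller pays costs through ocean freight and marine insurance to the destination port.
Already in the invoice (seller's account under CIF): origin terminal — exclude.
The CIF price already equals the CIF value: 280072.86
Import duty = 280072.86 × 2% = 5601.46
Buyer bears: destination terminal 1352.13 + brokerage 285.78 + delivery 763.52 + duty 5601.46 = 8002.89
Landed cost = invoice 280072.86 + 8002.89 = 288075.75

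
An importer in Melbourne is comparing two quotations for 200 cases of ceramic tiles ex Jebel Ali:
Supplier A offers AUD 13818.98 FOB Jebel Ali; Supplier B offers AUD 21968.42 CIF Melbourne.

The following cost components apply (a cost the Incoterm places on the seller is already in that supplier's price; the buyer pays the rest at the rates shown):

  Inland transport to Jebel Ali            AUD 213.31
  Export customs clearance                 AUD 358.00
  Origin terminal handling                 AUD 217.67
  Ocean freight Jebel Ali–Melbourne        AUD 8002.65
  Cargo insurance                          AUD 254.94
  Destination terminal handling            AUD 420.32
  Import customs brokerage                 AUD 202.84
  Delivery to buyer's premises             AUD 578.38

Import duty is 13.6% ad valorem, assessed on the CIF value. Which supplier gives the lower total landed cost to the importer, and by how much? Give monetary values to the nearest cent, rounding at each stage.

Supplier B is cheaper by AUD 122.85

Supplier A (FOB):
CIF value = FOB price + freight + insurance = 13818.98 + 8002.65 + 254.94 = 22076.57
Import duty = 22076.57 × 13.6% = 3002.41
Buyer bears (A): 8002.65 + 254.94 + 420.32 + 202.84 + 578.38 = 9459.13
Landed cost (A) = invoice 13818.98 + 9459.13 + duty 3002.41 = 26280.52
Supplier B (CIF):
The CIF price already equals the CIF value: 21968.42
Import duty = 21968.42 × 13.6% = 2987.71
Buyer bears (B): 420.32 + 202.84 + 578.38 = 1201.54
Landed cost (B) = invoice 21968.42 + 1201.54 + duty 2987.71 = 26157.67
Difference = |26280.52 − 26157.67| = 122.85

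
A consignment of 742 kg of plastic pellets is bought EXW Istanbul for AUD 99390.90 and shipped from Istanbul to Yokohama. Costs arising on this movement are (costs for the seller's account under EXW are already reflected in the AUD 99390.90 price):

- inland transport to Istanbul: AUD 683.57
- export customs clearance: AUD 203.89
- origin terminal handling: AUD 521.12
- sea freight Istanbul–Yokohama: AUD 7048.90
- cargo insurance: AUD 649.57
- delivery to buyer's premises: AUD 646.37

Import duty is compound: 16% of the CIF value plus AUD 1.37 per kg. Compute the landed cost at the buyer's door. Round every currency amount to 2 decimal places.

Total landed cost: AUD 127520.53

EXW: the seller makes goods available at their premises; the buyer bears all onward costs.
CIF value = EXW price + inland to port + export clearance + origin terminal + freight + insurance = 99390.90 + 683.57 + 203.89 + 521.12 + 7048.90 + 649.57 = 108497.95
Ad valorem component: 108497.95 × 16% = 17359.67
Specific component: 742 × 1.37 = 1016.54
Import duty = 17359.67 + 1016.54 = 18376.21
Buyer bears: inland to port 683.57 + export clearance 203.89 + origin terminal 521.12 + freight 7048.90 + insurance 649.57 + delivery 646.37 + duty 18376.21 = 28129.63
Landed cost = invoice 99390.90 + 28129.63 = 127520.53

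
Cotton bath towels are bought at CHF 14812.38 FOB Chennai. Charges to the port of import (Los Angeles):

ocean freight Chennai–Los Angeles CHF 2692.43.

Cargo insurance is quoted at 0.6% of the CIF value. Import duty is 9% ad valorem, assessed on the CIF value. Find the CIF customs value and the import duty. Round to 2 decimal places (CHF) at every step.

CIF value: CHF 17610.47; import duty: CHF 1584.94

Let C be the CIF value. C = FOB price + freight + 0.6% × C
C − 0.6% × C = 14812.38 + 2692.43
0.994 × C = 17504.81
C = 17504.81 / 0.994 = 17610.47
Insurance premium = 0.6% × 17610.47 = 105.66
Import duty = 17610.47 × 9% = 1584.94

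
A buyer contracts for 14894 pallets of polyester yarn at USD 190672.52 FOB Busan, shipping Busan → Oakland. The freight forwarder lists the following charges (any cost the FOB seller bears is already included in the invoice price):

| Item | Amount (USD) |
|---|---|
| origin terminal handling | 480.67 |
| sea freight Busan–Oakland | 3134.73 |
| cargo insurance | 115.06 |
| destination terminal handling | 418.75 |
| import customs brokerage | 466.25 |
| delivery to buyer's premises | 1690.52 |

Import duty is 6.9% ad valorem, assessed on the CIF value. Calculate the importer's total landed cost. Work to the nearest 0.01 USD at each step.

Total landed cost: USD 209878.47

FOB: the seller bears costs until goods are on board at the origin port; the buyer bears freight, insurance and all costs thereafter.
Already in the invoice (seller's account under FOB): origin terminal — exclude.
CIF value = FOB price + freight + insurance = 190672.52 + 3134.73 + 115.06 = 193922.31
Import duty = 193922.31 × 6.9% = 13380.64
Buyer bears: freight 3134.73 + insurance 115.06 + destination terminal 418.75 + brokerage 466.25 + delivery 1690.52 + duty 13380.64 = 19205.95
Landed cost = invoice 190672.52 + 19205.95 = 209878.47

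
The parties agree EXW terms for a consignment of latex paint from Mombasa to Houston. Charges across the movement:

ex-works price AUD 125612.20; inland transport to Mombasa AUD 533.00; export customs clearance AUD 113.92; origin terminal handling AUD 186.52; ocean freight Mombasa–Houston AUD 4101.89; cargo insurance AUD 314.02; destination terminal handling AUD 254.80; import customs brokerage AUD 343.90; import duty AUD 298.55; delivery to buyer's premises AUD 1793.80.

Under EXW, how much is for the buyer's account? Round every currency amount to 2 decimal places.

EXW: the seller makes goods available at their premises; the buyer bears all onward costs.
Seller's account: goods 125612.20 = 125612.20
Buyer's account: inland to port 533.00 + export clearance 113.92 + origin terminal 186.52 + freight 4101.89 + insurance 314.02 + destination terminal 254.80 + brokerage 343.90 + duty 298.55 + delivery 1793.80 = 7940.40

Buyer's account: AUD 7940.40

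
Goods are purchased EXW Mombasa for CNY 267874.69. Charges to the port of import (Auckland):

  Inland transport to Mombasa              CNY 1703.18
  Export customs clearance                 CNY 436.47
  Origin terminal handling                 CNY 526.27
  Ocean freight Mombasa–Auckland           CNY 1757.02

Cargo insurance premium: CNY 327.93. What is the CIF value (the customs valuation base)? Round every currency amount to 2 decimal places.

CIF = EXW price + pre-shipment costs + freight + insurance
CIF = 267874.69 + 1703.18 + 436.47 + 526.27 + 1757.02 + 327.93 = 272625.56

CIF value: CNY 272625.56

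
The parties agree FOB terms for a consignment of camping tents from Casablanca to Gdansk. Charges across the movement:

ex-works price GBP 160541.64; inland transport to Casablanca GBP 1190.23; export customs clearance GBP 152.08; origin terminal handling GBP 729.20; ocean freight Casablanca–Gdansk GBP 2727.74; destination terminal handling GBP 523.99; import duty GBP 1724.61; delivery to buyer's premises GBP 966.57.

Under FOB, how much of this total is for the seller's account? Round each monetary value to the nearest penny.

Seller's account: GBP 162613.15

FOB: the seller bears costs until goods are on board at the origin port; the buyer bears freight, insurance and all costs thereafter.
Seller's account: goods 160541.64 + inland to port 1190.23 + export clearance 152.08 + origin terminal 729.20 = 162613.15
Buyer's account: freight 2727.74 + destination terminal 523.99 + duty 1724.61 + delivery 966.57 = 5942.91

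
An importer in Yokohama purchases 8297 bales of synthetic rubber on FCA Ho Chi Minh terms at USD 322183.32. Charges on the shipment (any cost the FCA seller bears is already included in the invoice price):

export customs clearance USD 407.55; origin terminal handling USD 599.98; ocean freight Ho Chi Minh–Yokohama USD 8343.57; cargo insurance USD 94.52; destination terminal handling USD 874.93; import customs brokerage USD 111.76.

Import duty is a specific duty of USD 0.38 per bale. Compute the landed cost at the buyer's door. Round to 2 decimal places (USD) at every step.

FCA: the seller delivers export-cleared goods to the carrier; the buyer bears costs from that point.
Already in the invoice (seller's account under FCA): export clearance — exclude.
CIF value = FCA price + origin terminal + freight + insurance = 322183.32 + 599.98 + 8343.57 + 94.52 = 331221.39
Import duty = 8297 × 0.38 = 3152.86
Buyer bears: origin terminal 599.98 + freight 8343.57 + insurance 94.52 + destination terminal 874.93 + brokerage 111.76 + duty 3152.86 = 13177.62
Landed cost = invoice 322183.32 + 13177.62 = 335360.94

Total landed cost: USD 335360.94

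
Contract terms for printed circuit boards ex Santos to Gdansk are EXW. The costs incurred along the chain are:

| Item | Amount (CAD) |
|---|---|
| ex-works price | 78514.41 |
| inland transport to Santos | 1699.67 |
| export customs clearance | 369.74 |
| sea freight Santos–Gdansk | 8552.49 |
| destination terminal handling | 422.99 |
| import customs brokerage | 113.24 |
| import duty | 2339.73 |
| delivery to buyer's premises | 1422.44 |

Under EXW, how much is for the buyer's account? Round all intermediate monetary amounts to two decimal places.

Buyer's account: CAD 14920.30

EXW: the seller makes goods available at their premises; the buyer bears all onward costs.
Seller's account: goods 78514.41 = 78514.41
Buyer's account: inland to port 1699.67 + export clearance 369.74 + freight 8552.49 + destination terminal 422.99 + brokerage 113.24 + duty 2339.73 + delivery 1422.44 = 14920.30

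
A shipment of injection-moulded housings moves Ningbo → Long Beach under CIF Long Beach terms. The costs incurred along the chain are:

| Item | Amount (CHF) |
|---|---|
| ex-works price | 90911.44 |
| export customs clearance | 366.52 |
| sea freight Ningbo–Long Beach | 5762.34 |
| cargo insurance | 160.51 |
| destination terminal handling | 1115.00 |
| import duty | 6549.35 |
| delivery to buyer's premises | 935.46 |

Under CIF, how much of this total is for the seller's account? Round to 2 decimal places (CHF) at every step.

Seller's account: CHF 97200.81

CIF: the seller pays costs through ocean freight and marine insurance to the destination port.
Seller's account: goods 90911.44 + export clearance 366.52 + freight 5762.34 + insurance 160.51 = 97200.81
Buyer's account: destination terminal 1115.00 + duty 6549.35 + delivery 935.46 = 8599.81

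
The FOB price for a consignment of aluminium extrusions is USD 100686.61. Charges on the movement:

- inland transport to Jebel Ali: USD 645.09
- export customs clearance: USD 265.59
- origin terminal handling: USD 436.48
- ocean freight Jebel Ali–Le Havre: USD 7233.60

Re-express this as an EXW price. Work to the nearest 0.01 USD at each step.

EXW price: USD 99339.45

Not relevant to the conversion: freight — on the buyer under both terms; not part of either seller's price.
From FOB to EXW, the seller no longer bears: inland to port, export clearance, origin terminal.
EXW price = 100686.61 − 645.09 − 265.59 − 436.48 = 99339.45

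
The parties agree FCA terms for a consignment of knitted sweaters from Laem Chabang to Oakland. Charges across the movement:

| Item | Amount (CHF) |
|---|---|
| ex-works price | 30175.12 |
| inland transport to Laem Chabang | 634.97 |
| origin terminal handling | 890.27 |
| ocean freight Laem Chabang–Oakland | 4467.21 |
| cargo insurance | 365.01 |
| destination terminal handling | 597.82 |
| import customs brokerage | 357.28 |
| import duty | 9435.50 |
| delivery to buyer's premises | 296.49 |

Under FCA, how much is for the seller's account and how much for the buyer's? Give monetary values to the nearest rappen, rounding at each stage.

FCA: the seller delivers export-cleared goods to the carrier; the buyer bears costs from that point.
Seller's account: goods 30175.12 + inland to port 634.97 = 30810.09
Buyer's account: origin terminal 890.27 + freight 4467.21 + insurance 365.01 + destination terminal 597.82 + brokerage 357.28 + duty 9435.50 + delivery 296.49 = 16409.58

Seller: CHF 30810.09; buyer: CHF 16409.58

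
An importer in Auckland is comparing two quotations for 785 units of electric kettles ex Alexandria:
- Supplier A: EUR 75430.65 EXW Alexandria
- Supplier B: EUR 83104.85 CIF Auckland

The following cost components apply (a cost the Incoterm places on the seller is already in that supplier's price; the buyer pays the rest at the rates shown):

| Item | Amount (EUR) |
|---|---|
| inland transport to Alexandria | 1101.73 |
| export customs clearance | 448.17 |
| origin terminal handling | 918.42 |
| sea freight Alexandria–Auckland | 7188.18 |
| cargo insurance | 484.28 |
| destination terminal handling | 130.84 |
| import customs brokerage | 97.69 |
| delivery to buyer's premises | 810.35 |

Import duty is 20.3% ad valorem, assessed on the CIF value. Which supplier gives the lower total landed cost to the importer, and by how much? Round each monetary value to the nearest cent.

Supplier A (EXW):
CIF value = EXW price + inland to port + export clearance + origin terminal + freight + insurance = 75430.65 + 1101.73 + 448.17 + 918.42 + 7188.18 + 484.28 = 85571.43
Import duty = 85571.43 × 20.3% = 17371.00
Buyer bears (A): 1101.73 + 448.17 + 918.42 + 7188.18 + 484.28 + 130.84 + 97.69 + 810.35 = 11179.66
Landed cost (A) = invoice 75430.65 + 11179.66 + duty 17371.00 = 103981.31
Supplier B (CIF):
The CIF price already equals the CIF value: 83104.85
Import duty = 83104.85 × 20.3% = 16870.28
Buyer bears (B): 130.84 + 97.69 + 810.35 = 1038.88
Landed cost (B) = invoice 83104.85 + 1038.88 + duty 16870.28 = 101014.01
Difference = |103981.31 − 101014.01| = 2967.30

Supplier B is cheaper by EUR 2967.30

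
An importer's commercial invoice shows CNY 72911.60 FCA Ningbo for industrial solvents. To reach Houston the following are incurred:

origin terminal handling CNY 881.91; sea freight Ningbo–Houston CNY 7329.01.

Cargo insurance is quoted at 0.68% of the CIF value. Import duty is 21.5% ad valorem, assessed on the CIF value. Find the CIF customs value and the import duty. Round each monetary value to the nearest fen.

CIF value: CNY 81677.93; import duty: CNY 17560.75

Let C be the CIF value. C = FCA price + pre-shipment costs + freight + 0.68% × C
C − 0.68% × C = 72911.60 + 881.91 + 7329.01
0.9932 × C = 81122.52
C = 81122.52 / 0.9932 = 81677.93
Insurance premium = 0.68% × 81677.93 = 555.41
Import duty = 81677.93 × 21.5% = 17560.75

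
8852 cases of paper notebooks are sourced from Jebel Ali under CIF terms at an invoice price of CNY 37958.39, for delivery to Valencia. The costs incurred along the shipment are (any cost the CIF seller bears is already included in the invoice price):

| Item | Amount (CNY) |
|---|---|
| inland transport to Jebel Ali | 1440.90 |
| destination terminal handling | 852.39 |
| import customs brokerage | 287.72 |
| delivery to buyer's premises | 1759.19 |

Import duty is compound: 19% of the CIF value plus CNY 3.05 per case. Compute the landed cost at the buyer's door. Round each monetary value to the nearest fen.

Total landed cost: CNY 75068.38

CIF: the seller pays costs through ocean freight and marine insurance to the destination port.
Already in the invoice (seller's account under CIF): inland to port — exclude.
The CIF price already equals the CIF value: 37958.39
Ad valorem component: 37958.39 × 19% = 7212.09
Specific component: 8852 × 3.05 = 26998.60
Import duty = 7212.09 + 26998.60 = 34210.69
Buyer bears: destination terminal 852.39 + brokerage 287.72 + delivery 1759.19 + duty 34210.69 = 37109.99
Landed cost = invoice 37958.39 + 37109.99 = 75068.38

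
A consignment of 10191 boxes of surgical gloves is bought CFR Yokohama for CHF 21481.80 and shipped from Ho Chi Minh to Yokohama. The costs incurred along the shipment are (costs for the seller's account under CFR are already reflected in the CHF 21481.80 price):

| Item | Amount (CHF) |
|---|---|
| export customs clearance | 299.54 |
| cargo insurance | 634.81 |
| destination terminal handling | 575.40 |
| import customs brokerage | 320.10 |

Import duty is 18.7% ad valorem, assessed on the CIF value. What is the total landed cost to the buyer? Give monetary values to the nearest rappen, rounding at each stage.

CFR: the seller pays costs through ocean freight to the destination port, but not insurance.
Already in the invoice (seller's account under CFR): export clearance — exclude.
CIF value = CFR price + insurance = 21481.80 + 634.81 = 22116.61
Import duty = 22116.61 × 18.7% = 4135.81
Buyer bears: insurance 634.81 + destination terminal 575.40 + brokerage 320.10 + duty 4135.81 = 5666.12
Landed cost = invoice 21481.80 + 5666.12 = 27147.92

Total landed cost: CHF 27147.92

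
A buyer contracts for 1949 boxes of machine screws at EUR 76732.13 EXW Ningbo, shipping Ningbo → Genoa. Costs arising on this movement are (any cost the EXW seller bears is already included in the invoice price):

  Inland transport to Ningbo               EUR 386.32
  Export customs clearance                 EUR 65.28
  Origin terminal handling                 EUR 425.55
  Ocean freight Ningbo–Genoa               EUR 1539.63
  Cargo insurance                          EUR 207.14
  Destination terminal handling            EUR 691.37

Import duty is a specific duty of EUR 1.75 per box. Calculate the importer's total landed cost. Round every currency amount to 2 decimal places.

EXW: the seller makes goods available at their premises; the buyer bears all onward costs.
CIF value = EXW price + inland to port + export clearance + origin terminal + freight + insurance = 76732.13 + 386.32 + 65.28 + 425.55 + 1539.63 + 207.14 = 79356.05
Import duty = 1949 × 1.75 = 3410.75
Buyer bears: inland to port 386.32 + export clearance 65.28 + origin terminal 425.55 + freight 1539.63 + insurance 207.14 + destination terminal 691.37 + duty 3410.75 = 6726.04
Landed cost = invoice 76732.13 + 6726.04 = 83458.17

Total landed cost: EUR 83458.17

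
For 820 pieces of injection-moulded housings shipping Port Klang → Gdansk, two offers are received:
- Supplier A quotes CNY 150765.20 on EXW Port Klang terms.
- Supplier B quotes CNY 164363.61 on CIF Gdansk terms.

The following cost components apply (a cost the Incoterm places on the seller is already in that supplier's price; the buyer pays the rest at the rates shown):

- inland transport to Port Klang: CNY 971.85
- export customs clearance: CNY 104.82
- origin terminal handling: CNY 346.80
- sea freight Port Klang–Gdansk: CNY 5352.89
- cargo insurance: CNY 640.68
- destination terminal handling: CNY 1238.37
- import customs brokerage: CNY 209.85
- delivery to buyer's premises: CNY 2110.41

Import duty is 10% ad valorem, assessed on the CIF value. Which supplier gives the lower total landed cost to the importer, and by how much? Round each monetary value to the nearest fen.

Supplier A is cheaper by CNY 6799.51

Supplier A (EXW):
CIF value = EXW price + inland to port + export clearance + origin terminal + freight + insurance = 150765.20 + 971.85 + 104.82 + 346.80 + 5352.89 + 640.68 = 158182.24
Import duty = 158182.24 × 10% = 15818.22
Buyer bears (A): 971.85 + 104.82 + 346.80 + 5352.89 + 640.68 + 1238.37 + 209.85 + 2110.41 = 10975.67
Landed cost (A) = invoice 150765.20 + 10975.67 + duty 15818.22 = 177559.09
Supplier B (CIF):
The CIF price already equals the CIF value: 164363.61
Import duty = 164363.61 × 10% = 16436.36
Buyer bears (B): 1238.37 + 209.85 + 2110.41 = 3558.63
Landed cost (B) = invoice 164363.61 + 3558.63 + duty 16436.36 = 184358.60
Difference = |177559.09 − 184358.60| = 6799.51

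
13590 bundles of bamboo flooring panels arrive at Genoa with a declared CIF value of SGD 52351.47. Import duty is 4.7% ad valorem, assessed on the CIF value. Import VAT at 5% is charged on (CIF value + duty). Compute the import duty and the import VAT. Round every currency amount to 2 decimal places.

Import duty: SGD 2460.52; import VAT: SGD 2740.60

Import duty = 52351.47 × 4.7% = 2460.52
VAT base = CIF + duty = 52351.47 + 2460.52 = 54811.99
Import VAT = 54811.99 × 5% = 2740.60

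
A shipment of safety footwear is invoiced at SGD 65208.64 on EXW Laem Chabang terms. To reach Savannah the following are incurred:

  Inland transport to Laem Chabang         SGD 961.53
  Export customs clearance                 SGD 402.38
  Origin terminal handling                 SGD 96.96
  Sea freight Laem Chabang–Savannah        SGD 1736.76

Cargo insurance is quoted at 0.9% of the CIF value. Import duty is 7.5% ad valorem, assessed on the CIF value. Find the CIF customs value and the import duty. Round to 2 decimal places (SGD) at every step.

CIF value: SGD 69027.52; import duty: SGD 5177.06

Let C be the CIF value. C = EXW price + pre-shipment costs + freight + 0.9% × C
C − 0.9% × C = 65208.64 + 961.53 + 402.38 + 96.96 + 1736.76
0.991 × C = 68406.27
C = 68406.27 / 0.991 = 69027.52
Insurance premium = 0.9% × 69027.52 = 621.25
Import duty = 69027.52 × 7.5% = 5177.06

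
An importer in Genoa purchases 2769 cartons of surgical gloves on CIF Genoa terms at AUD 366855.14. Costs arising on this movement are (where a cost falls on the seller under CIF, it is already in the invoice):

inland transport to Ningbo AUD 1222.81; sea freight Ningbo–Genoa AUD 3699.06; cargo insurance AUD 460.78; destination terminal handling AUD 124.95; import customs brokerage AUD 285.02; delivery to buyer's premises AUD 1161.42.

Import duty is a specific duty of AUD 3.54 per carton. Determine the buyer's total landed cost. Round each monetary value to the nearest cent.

CIF: the seller pays costs through ocean freight and marine insurance to the destination port.
Already in the invoice (seller's account under CIF): inland to port, freight, insurance — exclude.
The CIF price already equals the CIF value: 366855.14
Import duty = 2769 × 3.54 = 9802.26
Buyer bears: destination terminal 124.95 + brokerage 285.02 + delivery 1161.42 + duty 9802.26 = 11373.65
Landed cost = invoice 366855.14 + 11373.65 = 378228.79

Total landed cost: AUD 378228.79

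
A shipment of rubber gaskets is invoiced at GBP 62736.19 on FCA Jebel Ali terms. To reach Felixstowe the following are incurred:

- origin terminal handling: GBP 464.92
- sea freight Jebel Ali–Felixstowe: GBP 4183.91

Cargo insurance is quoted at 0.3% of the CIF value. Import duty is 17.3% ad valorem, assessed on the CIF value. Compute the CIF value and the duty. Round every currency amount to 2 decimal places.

CIF value: GBP 67587.78; import duty: GBP 11692.69

Let C be the CIF value. C = FCA price + pre-shipment costs + freight + 0.3% × C
C − 0.3% × C = 62736.19 + 464.92 + 4183.91
0.997 × C = 67385.02
C = 67385.02 / 0.997 = 67587.78
Insurance premium = 0.3% × 67587.78 = 202.76
Import duty = 67587.78 × 17.3% = 11692.69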